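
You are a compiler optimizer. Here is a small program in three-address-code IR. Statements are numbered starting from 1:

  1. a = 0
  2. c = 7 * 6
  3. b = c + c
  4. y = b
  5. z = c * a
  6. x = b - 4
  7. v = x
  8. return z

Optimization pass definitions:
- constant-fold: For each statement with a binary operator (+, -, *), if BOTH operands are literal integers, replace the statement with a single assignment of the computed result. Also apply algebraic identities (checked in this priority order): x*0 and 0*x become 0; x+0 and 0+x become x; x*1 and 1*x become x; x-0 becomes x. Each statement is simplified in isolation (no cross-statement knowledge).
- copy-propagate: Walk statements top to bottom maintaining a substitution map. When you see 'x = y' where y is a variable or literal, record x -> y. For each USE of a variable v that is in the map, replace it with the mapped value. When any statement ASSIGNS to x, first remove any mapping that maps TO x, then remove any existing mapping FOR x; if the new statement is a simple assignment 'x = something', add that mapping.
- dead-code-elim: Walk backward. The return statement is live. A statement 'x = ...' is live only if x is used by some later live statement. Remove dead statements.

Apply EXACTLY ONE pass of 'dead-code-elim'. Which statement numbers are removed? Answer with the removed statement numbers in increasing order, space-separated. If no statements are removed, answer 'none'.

Answer: 3 4 6 7

Derivation:
Backward liveness scan:
Stmt 1 'a = 0': KEEP (a is live); live-in = []
Stmt 2 'c = 7 * 6': KEEP (c is live); live-in = ['a']
Stmt 3 'b = c + c': DEAD (b not in live set ['a', 'c'])
Stmt 4 'y = b': DEAD (y not in live set ['a', 'c'])
Stmt 5 'z = c * a': KEEP (z is live); live-in = ['a', 'c']
Stmt 6 'x = b - 4': DEAD (x not in live set ['z'])
Stmt 7 'v = x': DEAD (v not in live set ['z'])
Stmt 8 'return z': KEEP (return); live-in = ['z']
Removed statement numbers: [3, 4, 6, 7]
Surviving IR:
  a = 0
  c = 7 * 6
  z = c * a
  return z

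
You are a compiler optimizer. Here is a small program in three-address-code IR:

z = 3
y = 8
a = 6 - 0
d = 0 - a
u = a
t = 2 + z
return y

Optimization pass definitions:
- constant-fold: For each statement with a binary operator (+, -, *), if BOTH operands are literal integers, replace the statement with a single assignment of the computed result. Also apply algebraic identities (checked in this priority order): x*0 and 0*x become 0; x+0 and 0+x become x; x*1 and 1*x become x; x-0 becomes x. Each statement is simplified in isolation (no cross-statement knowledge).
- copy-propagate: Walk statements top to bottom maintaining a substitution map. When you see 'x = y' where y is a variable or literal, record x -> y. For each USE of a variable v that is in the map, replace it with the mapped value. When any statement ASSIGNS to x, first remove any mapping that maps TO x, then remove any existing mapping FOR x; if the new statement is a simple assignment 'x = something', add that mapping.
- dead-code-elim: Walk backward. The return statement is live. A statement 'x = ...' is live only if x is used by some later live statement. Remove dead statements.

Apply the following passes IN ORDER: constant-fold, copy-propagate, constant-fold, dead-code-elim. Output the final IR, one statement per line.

Initial IR:
  z = 3
  y = 8
  a = 6 - 0
  d = 0 - a
  u = a
  t = 2 + z
  return y
After constant-fold (7 stmts):
  z = 3
  y = 8
  a = 6
  d = 0 - a
  u = a
  t = 2 + z
  return y
After copy-propagate (7 stmts):
  z = 3
  y = 8
  a = 6
  d = 0 - 6
  u = 6
  t = 2 + 3
  return 8
After constant-fold (7 stmts):
  z = 3
  y = 8
  a = 6
  d = -6
  u = 6
  t = 5
  return 8
After dead-code-elim (1 stmts):
  return 8

Answer: return 8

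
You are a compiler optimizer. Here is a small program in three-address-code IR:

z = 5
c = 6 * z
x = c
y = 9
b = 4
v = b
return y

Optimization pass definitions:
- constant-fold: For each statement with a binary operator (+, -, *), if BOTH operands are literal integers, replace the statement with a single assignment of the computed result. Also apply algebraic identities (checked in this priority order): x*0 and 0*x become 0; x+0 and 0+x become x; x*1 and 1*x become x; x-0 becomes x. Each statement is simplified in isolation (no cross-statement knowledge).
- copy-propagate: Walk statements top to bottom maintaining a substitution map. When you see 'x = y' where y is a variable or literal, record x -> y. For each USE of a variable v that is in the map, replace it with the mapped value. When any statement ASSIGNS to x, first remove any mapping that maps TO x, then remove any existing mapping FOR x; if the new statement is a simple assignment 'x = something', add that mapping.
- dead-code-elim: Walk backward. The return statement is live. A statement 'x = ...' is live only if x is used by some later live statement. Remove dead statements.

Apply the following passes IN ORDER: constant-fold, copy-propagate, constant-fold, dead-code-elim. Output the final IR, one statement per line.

Answer: return 9

Derivation:
Initial IR:
  z = 5
  c = 6 * z
  x = c
  y = 9
  b = 4
  v = b
  return y
After constant-fold (7 stmts):
  z = 5
  c = 6 * z
  x = c
  y = 9
  b = 4
  v = b
  return y
After copy-propagate (7 stmts):
  z = 5
  c = 6 * 5
  x = c
  y = 9
  b = 4
  v = 4
  return 9
After constant-fold (7 stmts):
  z = 5
  c = 30
  x = c
  y = 9
  b = 4
  v = 4
  return 9
After dead-code-elim (1 stmts):
  return 9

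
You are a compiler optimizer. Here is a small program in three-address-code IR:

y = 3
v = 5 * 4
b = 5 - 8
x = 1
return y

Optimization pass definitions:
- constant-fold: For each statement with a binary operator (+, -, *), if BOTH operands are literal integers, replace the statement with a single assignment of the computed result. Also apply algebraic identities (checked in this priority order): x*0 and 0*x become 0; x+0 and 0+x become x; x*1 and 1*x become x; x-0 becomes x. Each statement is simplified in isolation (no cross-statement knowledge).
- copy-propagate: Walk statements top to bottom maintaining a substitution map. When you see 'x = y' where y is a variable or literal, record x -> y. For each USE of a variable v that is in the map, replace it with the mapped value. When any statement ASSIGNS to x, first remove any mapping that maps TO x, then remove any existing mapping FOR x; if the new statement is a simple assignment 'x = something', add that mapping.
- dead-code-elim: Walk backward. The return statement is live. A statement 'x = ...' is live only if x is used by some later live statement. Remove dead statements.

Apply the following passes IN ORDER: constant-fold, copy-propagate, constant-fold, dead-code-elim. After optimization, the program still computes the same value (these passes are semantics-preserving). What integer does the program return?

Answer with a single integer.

Initial IR:
  y = 3
  v = 5 * 4
  b = 5 - 8
  x = 1
  return y
After constant-fold (5 stmts):
  y = 3
  v = 20
  b = -3
  x = 1
  return y
After copy-propagate (5 stmts):
  y = 3
  v = 20
  b = -3
  x = 1
  return 3
After constant-fold (5 stmts):
  y = 3
  v = 20
  b = -3
  x = 1
  return 3
After dead-code-elim (1 stmts):
  return 3
Evaluate:
  y = 3  =>  y = 3
  v = 5 * 4  =>  v = 20
  b = 5 - 8  =>  b = -3
  x = 1  =>  x = 1
  return y = 3

Answer: 3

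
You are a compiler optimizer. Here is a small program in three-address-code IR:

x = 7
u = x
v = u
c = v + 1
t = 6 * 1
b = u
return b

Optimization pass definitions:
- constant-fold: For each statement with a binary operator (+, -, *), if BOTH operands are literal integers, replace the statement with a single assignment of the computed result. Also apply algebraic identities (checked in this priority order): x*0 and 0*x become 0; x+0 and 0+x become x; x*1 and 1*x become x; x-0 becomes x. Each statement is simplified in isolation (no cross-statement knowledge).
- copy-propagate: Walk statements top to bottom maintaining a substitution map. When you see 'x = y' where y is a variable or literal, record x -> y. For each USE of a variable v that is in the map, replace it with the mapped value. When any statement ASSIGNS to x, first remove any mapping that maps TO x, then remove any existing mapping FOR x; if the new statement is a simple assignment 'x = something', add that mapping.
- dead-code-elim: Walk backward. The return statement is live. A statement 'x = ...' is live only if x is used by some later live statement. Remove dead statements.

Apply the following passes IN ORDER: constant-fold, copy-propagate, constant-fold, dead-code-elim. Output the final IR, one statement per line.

Answer: return 7

Derivation:
Initial IR:
  x = 7
  u = x
  v = u
  c = v + 1
  t = 6 * 1
  b = u
  return b
After constant-fold (7 stmts):
  x = 7
  u = x
  v = u
  c = v + 1
  t = 6
  b = u
  return b
After copy-propagate (7 stmts):
  x = 7
  u = 7
  v = 7
  c = 7 + 1
  t = 6
  b = 7
  return 7
After constant-fold (7 stmts):
  x = 7
  u = 7
  v = 7
  c = 8
  t = 6
  b = 7
  return 7
After dead-code-elim (1 stmts):
  return 7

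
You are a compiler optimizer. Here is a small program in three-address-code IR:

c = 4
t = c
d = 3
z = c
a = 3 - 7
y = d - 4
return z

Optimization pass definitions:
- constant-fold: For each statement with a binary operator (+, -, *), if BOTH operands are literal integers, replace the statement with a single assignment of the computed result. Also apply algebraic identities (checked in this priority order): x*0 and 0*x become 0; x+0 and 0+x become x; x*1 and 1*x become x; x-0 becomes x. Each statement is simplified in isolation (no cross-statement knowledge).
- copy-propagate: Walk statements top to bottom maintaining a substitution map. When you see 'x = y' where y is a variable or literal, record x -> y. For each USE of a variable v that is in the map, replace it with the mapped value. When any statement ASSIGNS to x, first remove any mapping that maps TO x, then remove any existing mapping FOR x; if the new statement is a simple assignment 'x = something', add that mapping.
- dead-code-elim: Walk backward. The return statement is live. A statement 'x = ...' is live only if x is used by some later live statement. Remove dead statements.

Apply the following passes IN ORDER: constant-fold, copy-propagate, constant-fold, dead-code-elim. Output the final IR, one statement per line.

Answer: return 4

Derivation:
Initial IR:
  c = 4
  t = c
  d = 3
  z = c
  a = 3 - 7
  y = d - 4
  return z
After constant-fold (7 stmts):
  c = 4
  t = c
  d = 3
  z = c
  a = -4
  y = d - 4
  return z
After copy-propagate (7 stmts):
  c = 4
  t = 4
  d = 3
  z = 4
  a = -4
  y = 3 - 4
  return 4
After constant-fold (7 stmts):
  c = 4
  t = 4
  d = 3
  z = 4
  a = -4
  y = -1
  return 4
After dead-code-elim (1 stmts):
  return 4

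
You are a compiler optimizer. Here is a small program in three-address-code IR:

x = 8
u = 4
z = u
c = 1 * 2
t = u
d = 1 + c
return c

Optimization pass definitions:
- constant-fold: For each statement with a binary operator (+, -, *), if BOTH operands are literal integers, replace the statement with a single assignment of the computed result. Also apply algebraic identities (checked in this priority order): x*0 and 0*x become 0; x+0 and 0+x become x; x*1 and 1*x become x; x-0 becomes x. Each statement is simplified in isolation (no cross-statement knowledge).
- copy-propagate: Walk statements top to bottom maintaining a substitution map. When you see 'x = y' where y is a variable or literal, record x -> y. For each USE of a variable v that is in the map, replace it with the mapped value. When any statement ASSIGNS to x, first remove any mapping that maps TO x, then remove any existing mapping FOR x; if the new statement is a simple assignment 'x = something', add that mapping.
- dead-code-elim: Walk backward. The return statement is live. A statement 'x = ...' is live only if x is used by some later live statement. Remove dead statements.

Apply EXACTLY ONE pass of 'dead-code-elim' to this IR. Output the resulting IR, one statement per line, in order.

Applying dead-code-elim statement-by-statement:
  [7] return c  -> KEEP (return); live=['c']
  [6] d = 1 + c  -> DEAD (d not live)
  [5] t = u  -> DEAD (t not live)
  [4] c = 1 * 2  -> KEEP; live=[]
  [3] z = u  -> DEAD (z not live)
  [2] u = 4  -> DEAD (u not live)
  [1] x = 8  -> DEAD (x not live)
Result (2 stmts):
  c = 1 * 2
  return c

Answer: c = 1 * 2
return c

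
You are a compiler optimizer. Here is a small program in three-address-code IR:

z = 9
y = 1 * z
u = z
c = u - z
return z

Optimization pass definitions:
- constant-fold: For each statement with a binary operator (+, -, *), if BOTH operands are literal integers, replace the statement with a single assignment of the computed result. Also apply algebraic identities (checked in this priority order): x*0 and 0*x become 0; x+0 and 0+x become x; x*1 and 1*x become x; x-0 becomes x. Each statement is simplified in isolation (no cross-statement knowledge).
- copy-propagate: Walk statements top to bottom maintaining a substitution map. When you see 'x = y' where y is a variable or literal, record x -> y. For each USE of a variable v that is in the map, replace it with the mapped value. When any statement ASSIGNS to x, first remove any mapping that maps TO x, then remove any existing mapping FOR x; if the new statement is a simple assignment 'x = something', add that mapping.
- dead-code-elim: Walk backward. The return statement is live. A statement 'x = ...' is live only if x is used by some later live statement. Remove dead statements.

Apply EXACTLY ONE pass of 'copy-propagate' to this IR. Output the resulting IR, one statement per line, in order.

Answer: z = 9
y = 1 * 9
u = 9
c = 9 - 9
return 9

Derivation:
Applying copy-propagate statement-by-statement:
  [1] z = 9  (unchanged)
  [2] y = 1 * z  -> y = 1 * 9
  [3] u = z  -> u = 9
  [4] c = u - z  -> c = 9 - 9
  [5] return z  -> return 9
Result (5 stmts):
  z = 9
  y = 1 * 9
  u = 9
  c = 9 - 9
  return 9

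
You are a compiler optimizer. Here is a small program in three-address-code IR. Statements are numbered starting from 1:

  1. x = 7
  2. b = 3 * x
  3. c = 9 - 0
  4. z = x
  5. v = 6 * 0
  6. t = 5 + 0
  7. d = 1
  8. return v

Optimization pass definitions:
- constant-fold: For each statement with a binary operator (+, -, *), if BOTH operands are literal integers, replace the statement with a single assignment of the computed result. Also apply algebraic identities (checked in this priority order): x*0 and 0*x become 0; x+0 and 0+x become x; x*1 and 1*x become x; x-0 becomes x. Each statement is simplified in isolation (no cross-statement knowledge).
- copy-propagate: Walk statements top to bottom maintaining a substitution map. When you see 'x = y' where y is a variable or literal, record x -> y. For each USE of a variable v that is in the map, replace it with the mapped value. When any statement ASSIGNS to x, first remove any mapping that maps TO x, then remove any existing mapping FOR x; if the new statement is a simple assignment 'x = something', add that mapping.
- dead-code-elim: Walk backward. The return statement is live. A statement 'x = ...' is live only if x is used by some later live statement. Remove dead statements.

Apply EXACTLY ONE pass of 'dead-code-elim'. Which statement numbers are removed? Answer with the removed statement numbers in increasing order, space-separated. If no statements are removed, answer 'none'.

Answer: 1 2 3 4 6 7

Derivation:
Backward liveness scan:
Stmt 1 'x = 7': DEAD (x not in live set [])
Stmt 2 'b = 3 * x': DEAD (b not in live set [])
Stmt 3 'c = 9 - 0': DEAD (c not in live set [])
Stmt 4 'z = x': DEAD (z not in live set [])
Stmt 5 'v = 6 * 0': KEEP (v is live); live-in = []
Stmt 6 't = 5 + 0': DEAD (t not in live set ['v'])
Stmt 7 'd = 1': DEAD (d not in live set ['v'])
Stmt 8 'return v': KEEP (return); live-in = ['v']
Removed statement numbers: [1, 2, 3, 4, 6, 7]
Surviving IR:
  v = 6 * 0
  return v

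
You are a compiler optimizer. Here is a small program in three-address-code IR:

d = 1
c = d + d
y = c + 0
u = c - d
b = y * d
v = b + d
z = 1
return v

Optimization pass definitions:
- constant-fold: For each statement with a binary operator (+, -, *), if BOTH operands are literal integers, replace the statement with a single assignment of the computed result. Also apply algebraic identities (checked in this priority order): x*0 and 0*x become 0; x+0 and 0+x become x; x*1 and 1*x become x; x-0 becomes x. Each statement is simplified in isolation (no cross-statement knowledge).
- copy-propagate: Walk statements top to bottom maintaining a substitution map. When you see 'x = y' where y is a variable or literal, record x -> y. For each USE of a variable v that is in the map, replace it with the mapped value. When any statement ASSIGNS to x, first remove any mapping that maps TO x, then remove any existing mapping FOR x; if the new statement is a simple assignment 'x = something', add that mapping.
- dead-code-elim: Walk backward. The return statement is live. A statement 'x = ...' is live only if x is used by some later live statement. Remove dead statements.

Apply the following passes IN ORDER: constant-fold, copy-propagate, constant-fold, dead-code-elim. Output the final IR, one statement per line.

Initial IR:
  d = 1
  c = d + d
  y = c + 0
  u = c - d
  b = y * d
  v = b + d
  z = 1
  return v
After constant-fold (8 stmts):
  d = 1
  c = d + d
  y = c
  u = c - d
  b = y * d
  v = b + d
  z = 1
  return v
After copy-propagate (8 stmts):
  d = 1
  c = 1 + 1
  y = c
  u = c - 1
  b = c * 1
  v = b + 1
  z = 1
  return v
After constant-fold (8 stmts):
  d = 1
  c = 2
  y = c
  u = c - 1
  b = c
  v = b + 1
  z = 1
  return v
After dead-code-elim (4 stmts):
  c = 2
  b = c
  v = b + 1
  return v

Answer: c = 2
b = c
v = b + 1
return v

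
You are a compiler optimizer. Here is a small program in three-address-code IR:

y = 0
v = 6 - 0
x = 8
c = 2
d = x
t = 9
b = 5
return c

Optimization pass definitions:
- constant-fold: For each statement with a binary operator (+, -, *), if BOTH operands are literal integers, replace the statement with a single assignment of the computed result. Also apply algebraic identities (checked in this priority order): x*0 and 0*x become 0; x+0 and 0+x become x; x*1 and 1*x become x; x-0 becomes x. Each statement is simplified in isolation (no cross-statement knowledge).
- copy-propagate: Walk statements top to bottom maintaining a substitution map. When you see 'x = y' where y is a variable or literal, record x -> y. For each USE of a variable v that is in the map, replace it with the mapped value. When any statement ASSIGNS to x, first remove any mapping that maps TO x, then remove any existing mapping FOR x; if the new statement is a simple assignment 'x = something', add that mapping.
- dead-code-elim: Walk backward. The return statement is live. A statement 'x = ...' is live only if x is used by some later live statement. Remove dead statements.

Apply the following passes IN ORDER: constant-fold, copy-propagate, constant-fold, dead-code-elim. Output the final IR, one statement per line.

Answer: return 2

Derivation:
Initial IR:
  y = 0
  v = 6 - 0
  x = 8
  c = 2
  d = x
  t = 9
  b = 5
  return c
After constant-fold (8 stmts):
  y = 0
  v = 6
  x = 8
  c = 2
  d = x
  t = 9
  b = 5
  return c
After copy-propagate (8 stmts):
  y = 0
  v = 6
  x = 8
  c = 2
  d = 8
  t = 9
  b = 5
  return 2
After constant-fold (8 stmts):
  y = 0
  v = 6
  x = 8
  c = 2
  d = 8
  t = 9
  b = 5
  return 2
After dead-code-elim (1 stmts):
  return 2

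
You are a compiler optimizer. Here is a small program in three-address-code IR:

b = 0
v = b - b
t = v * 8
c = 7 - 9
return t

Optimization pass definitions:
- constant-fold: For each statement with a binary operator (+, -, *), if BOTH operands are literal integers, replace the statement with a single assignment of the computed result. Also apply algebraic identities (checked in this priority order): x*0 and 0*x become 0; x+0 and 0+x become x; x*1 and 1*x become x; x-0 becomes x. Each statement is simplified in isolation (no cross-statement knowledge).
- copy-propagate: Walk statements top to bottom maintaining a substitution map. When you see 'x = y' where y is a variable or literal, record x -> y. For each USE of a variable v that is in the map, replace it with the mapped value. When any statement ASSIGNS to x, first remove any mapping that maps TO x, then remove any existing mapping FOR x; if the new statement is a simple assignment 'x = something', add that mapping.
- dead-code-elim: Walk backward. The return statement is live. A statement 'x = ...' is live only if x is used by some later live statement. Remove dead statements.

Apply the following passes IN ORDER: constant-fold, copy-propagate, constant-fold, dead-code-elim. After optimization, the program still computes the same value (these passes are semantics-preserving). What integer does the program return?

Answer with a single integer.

Initial IR:
  b = 0
  v = b - b
  t = v * 8
  c = 7 - 9
  return t
After constant-fold (5 stmts):
  b = 0
  v = b - b
  t = v * 8
  c = -2
  return t
After copy-propagate (5 stmts):
  b = 0
  v = 0 - 0
  t = v * 8
  c = -2
  return t
After constant-fold (5 stmts):
  b = 0
  v = 0
  t = v * 8
  c = -2
  return t
After dead-code-elim (3 stmts):
  v = 0
  t = v * 8
  return t
Evaluate:
  b = 0  =>  b = 0
  v = b - b  =>  v = 0
  t = v * 8  =>  t = 0
  c = 7 - 9  =>  c = -2
  return t = 0

Answer: 0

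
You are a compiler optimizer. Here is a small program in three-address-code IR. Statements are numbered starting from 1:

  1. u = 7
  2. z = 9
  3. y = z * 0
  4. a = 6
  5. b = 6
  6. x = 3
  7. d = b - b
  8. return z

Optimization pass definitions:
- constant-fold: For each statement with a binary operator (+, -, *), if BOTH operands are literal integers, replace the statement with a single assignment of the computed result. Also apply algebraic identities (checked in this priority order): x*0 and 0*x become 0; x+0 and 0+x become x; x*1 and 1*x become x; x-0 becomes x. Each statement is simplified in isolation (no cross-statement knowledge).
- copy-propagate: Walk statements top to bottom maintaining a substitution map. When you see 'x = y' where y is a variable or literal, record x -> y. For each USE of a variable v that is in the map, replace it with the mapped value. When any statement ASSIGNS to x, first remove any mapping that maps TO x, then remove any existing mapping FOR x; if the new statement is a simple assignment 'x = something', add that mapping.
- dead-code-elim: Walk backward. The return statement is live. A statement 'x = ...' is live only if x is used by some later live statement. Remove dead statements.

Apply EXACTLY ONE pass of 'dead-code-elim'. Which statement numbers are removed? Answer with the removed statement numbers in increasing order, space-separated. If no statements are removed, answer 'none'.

Backward liveness scan:
Stmt 1 'u = 7': DEAD (u not in live set [])
Stmt 2 'z = 9': KEEP (z is live); live-in = []
Stmt 3 'y = z * 0': DEAD (y not in live set ['z'])
Stmt 4 'a = 6': DEAD (a not in live set ['z'])
Stmt 5 'b = 6': DEAD (b not in live set ['z'])
Stmt 6 'x = 3': DEAD (x not in live set ['z'])
Stmt 7 'd = b - b': DEAD (d not in live set ['z'])
Stmt 8 'return z': KEEP (return); live-in = ['z']
Removed statement numbers: [1, 3, 4, 5, 6, 7]
Surviving IR:
  z = 9
  return z

Answer: 1 3 4 5 6 7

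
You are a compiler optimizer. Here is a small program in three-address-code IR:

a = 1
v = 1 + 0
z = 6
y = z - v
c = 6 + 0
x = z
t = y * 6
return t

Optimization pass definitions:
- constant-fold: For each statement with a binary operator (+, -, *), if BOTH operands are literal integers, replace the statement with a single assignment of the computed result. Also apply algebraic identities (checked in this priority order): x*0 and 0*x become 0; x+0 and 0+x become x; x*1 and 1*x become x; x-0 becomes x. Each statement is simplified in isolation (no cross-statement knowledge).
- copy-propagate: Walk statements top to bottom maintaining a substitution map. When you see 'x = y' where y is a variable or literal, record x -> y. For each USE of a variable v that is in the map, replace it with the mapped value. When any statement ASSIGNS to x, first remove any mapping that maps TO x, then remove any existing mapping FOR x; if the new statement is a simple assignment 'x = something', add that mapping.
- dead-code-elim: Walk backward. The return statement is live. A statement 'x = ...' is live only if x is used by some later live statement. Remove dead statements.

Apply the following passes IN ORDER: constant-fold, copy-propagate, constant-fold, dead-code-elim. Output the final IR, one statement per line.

Answer: y = 5
t = y * 6
return t

Derivation:
Initial IR:
  a = 1
  v = 1 + 0
  z = 6
  y = z - v
  c = 6 + 0
  x = z
  t = y * 6
  return t
After constant-fold (8 stmts):
  a = 1
  v = 1
  z = 6
  y = z - v
  c = 6
  x = z
  t = y * 6
  return t
After copy-propagate (8 stmts):
  a = 1
  v = 1
  z = 6
  y = 6 - 1
  c = 6
  x = 6
  t = y * 6
  return t
After constant-fold (8 stmts):
  a = 1
  v = 1
  z = 6
  y = 5
  c = 6
  x = 6
  t = y * 6
  return t
After dead-code-elim (3 stmts):
  y = 5
  t = y * 6
  return t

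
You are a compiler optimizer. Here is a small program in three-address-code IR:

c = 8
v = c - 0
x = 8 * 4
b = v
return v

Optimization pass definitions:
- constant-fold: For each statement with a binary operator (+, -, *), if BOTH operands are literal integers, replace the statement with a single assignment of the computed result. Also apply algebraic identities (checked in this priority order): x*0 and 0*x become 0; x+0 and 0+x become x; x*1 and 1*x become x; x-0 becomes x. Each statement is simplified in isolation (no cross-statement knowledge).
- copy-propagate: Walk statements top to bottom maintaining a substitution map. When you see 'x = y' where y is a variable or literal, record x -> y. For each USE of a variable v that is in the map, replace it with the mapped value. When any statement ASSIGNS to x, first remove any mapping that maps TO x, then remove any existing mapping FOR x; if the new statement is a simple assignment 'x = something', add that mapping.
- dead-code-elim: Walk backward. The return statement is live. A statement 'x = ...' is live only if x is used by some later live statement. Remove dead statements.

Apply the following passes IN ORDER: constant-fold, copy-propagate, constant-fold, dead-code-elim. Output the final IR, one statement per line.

Answer: return 8

Derivation:
Initial IR:
  c = 8
  v = c - 0
  x = 8 * 4
  b = v
  return v
After constant-fold (5 stmts):
  c = 8
  v = c
  x = 32
  b = v
  return v
After copy-propagate (5 stmts):
  c = 8
  v = 8
  x = 32
  b = 8
  return 8
After constant-fold (5 stmts):
  c = 8
  v = 8
  x = 32
  b = 8
  return 8
After dead-code-elim (1 stmts):
  return 8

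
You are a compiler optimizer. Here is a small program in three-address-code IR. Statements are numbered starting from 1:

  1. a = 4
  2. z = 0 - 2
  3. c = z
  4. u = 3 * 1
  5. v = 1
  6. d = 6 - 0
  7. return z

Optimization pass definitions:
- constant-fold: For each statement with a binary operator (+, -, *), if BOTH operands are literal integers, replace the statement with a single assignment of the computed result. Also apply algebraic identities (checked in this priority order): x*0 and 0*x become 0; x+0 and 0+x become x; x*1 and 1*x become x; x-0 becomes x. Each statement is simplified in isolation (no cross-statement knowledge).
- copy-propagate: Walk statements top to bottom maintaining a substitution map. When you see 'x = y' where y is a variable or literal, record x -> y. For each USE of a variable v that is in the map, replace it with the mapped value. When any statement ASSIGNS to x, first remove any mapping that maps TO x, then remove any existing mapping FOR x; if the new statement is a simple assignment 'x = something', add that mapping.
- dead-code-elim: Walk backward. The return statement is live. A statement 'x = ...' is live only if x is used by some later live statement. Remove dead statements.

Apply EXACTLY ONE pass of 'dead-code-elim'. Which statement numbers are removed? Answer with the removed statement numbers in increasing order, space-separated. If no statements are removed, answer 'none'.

Backward liveness scan:
Stmt 1 'a = 4': DEAD (a not in live set [])
Stmt 2 'z = 0 - 2': KEEP (z is live); live-in = []
Stmt 3 'c = z': DEAD (c not in live set ['z'])
Stmt 4 'u = 3 * 1': DEAD (u not in live set ['z'])
Stmt 5 'v = 1': DEAD (v not in live set ['z'])
Stmt 6 'd = 6 - 0': DEAD (d not in live set ['z'])
Stmt 7 'return z': KEEP (return); live-in = ['z']
Removed statement numbers: [1, 3, 4, 5, 6]
Surviving IR:
  z = 0 - 2
  return z

Answer: 1 3 4 5 6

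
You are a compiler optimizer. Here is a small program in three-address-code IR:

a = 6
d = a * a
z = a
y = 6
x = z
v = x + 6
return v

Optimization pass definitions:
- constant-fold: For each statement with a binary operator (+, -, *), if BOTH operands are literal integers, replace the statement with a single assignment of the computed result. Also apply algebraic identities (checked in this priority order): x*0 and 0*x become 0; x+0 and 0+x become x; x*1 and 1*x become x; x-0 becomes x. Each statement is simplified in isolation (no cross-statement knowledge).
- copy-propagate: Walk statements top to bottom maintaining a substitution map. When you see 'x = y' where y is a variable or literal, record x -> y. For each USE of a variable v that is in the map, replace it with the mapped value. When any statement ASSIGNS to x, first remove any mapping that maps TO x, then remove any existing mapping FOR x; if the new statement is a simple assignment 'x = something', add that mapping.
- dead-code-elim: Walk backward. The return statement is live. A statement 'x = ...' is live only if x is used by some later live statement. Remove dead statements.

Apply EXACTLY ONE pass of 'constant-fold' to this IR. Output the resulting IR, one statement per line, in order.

Answer: a = 6
d = a * a
z = a
y = 6
x = z
v = x + 6
return v

Derivation:
Applying constant-fold statement-by-statement:
  [1] a = 6  (unchanged)
  [2] d = a * a  (unchanged)
  [3] z = a  (unchanged)
  [4] y = 6  (unchanged)
  [5] x = z  (unchanged)
  [6] v = x + 6  (unchanged)
  [7] return v  (unchanged)
Result (7 stmts):
  a = 6
  d = a * a
  z = a
  y = 6
  x = z
  v = x + 6
  return v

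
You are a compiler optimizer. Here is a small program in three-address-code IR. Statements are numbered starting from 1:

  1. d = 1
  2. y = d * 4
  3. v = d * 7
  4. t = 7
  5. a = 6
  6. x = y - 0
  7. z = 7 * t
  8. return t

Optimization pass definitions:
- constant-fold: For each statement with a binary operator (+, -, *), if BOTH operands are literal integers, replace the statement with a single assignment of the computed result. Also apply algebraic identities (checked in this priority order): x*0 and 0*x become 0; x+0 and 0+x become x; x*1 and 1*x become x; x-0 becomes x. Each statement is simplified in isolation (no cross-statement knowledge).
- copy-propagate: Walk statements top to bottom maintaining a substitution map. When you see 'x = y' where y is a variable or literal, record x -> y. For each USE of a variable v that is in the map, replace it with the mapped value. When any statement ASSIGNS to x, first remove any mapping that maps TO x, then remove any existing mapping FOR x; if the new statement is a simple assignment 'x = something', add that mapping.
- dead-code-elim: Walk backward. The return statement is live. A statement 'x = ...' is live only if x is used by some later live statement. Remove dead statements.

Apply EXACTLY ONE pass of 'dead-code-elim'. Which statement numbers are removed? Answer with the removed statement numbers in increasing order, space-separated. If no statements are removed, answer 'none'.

Backward liveness scan:
Stmt 1 'd = 1': DEAD (d not in live set [])
Stmt 2 'y = d * 4': DEAD (y not in live set [])
Stmt 3 'v = d * 7': DEAD (v not in live set [])
Stmt 4 't = 7': KEEP (t is live); live-in = []
Stmt 5 'a = 6': DEAD (a not in live set ['t'])
Stmt 6 'x = y - 0': DEAD (x not in live set ['t'])
Stmt 7 'z = 7 * t': DEAD (z not in live set ['t'])
Stmt 8 'return t': KEEP (return); live-in = ['t']
Removed statement numbers: [1, 2, 3, 5, 6, 7]
Surviving IR:
  t = 7
  return t

Answer: 1 2 3 5 6 7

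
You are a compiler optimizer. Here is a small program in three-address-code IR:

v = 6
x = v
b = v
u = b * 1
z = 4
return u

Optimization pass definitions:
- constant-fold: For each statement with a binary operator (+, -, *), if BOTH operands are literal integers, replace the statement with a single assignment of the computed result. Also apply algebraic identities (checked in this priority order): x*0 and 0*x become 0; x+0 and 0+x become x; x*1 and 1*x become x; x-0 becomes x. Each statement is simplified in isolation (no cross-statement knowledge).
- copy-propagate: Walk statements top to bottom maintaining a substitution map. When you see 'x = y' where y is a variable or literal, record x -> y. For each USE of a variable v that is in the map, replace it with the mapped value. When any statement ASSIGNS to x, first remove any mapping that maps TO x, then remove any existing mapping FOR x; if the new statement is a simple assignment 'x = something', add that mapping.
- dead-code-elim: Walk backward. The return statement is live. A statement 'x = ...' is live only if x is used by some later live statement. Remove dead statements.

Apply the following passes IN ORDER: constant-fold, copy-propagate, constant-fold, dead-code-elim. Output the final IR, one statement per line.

Answer: return 6

Derivation:
Initial IR:
  v = 6
  x = v
  b = v
  u = b * 1
  z = 4
  return u
After constant-fold (6 stmts):
  v = 6
  x = v
  b = v
  u = b
  z = 4
  return u
After copy-propagate (6 stmts):
  v = 6
  x = 6
  b = 6
  u = 6
  z = 4
  return 6
After constant-fold (6 stmts):
  v = 6
  x = 6
  b = 6
  u = 6
  z = 4
  return 6
After dead-code-elim (1 stmts):
  return 6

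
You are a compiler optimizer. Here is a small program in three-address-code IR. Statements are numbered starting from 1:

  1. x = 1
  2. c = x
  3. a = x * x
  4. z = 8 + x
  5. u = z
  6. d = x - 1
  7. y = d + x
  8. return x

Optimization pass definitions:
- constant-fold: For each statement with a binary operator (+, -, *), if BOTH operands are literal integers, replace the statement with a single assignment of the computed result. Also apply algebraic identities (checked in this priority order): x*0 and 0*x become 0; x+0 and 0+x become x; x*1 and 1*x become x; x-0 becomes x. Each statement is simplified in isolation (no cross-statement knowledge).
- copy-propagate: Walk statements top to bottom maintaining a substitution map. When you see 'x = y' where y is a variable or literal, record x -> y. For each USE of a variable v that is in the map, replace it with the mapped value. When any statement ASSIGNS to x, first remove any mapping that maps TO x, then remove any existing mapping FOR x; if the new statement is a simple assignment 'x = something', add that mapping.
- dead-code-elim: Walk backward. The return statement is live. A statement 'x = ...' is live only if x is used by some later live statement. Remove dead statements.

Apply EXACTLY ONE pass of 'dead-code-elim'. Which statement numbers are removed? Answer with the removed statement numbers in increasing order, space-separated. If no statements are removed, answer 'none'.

Backward liveness scan:
Stmt 1 'x = 1': KEEP (x is live); live-in = []
Stmt 2 'c = x': DEAD (c not in live set ['x'])
Stmt 3 'a = x * x': DEAD (a not in live set ['x'])
Stmt 4 'z = 8 + x': DEAD (z not in live set ['x'])
Stmt 5 'u = z': DEAD (u not in live set ['x'])
Stmt 6 'd = x - 1': DEAD (d not in live set ['x'])
Stmt 7 'y = d + x': DEAD (y not in live set ['x'])
Stmt 8 'return x': KEEP (return); live-in = ['x']
Removed statement numbers: [2, 3, 4, 5, 6, 7]
Surviving IR:
  x = 1
  return x

Answer: 2 3 4 5 6 7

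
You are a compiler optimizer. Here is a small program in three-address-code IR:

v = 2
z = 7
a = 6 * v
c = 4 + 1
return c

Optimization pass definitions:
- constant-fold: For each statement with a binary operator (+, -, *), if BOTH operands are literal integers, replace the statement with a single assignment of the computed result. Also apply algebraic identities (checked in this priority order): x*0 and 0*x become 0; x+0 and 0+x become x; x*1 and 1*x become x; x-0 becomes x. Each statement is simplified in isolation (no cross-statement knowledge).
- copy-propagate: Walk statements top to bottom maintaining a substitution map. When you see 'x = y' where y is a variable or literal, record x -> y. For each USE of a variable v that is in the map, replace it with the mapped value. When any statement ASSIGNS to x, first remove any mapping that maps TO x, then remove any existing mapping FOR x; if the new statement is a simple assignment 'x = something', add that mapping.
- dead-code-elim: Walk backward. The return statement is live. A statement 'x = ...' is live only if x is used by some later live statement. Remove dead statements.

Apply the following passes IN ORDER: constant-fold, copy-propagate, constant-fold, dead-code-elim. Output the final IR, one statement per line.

Initial IR:
  v = 2
  z = 7
  a = 6 * v
  c = 4 + 1
  return c
After constant-fold (5 stmts):
  v = 2
  z = 7
  a = 6 * v
  c = 5
  return c
After copy-propagate (5 stmts):
  v = 2
  z = 7
  a = 6 * 2
  c = 5
  return 5
After constant-fold (5 stmts):
  v = 2
  z = 7
  a = 12
  c = 5
  return 5
After dead-code-elim (1 stmts):
  return 5

Answer: return 5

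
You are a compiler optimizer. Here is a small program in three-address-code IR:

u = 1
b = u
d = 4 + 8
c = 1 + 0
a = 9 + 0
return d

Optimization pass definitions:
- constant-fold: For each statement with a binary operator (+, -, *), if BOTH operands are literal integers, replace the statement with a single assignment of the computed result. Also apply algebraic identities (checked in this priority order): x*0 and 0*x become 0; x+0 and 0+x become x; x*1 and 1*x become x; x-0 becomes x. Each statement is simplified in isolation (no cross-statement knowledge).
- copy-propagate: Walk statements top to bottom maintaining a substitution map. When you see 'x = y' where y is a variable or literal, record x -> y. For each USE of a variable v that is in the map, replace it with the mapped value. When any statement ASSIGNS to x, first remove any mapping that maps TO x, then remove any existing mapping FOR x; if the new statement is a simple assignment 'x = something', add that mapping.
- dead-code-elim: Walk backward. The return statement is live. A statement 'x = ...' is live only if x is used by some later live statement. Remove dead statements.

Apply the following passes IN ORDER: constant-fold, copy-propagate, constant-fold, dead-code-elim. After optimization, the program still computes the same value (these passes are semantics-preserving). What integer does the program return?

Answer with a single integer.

Answer: 12

Derivation:
Initial IR:
  u = 1
  b = u
  d = 4 + 8
  c = 1 + 0
  a = 9 + 0
  return d
After constant-fold (6 stmts):
  u = 1
  b = u
  d = 12
  c = 1
  a = 9
  return d
After copy-propagate (6 stmts):
  u = 1
  b = 1
  d = 12
  c = 1
  a = 9
  return 12
After constant-fold (6 stmts):
  u = 1
  b = 1
  d = 12
  c = 1
  a = 9
  return 12
After dead-code-elim (1 stmts):
  return 12
Evaluate:
  u = 1  =>  u = 1
  b = u  =>  b = 1
  d = 4 + 8  =>  d = 12
  c = 1 + 0  =>  c = 1
  a = 9 + 0  =>  a = 9
  return d = 12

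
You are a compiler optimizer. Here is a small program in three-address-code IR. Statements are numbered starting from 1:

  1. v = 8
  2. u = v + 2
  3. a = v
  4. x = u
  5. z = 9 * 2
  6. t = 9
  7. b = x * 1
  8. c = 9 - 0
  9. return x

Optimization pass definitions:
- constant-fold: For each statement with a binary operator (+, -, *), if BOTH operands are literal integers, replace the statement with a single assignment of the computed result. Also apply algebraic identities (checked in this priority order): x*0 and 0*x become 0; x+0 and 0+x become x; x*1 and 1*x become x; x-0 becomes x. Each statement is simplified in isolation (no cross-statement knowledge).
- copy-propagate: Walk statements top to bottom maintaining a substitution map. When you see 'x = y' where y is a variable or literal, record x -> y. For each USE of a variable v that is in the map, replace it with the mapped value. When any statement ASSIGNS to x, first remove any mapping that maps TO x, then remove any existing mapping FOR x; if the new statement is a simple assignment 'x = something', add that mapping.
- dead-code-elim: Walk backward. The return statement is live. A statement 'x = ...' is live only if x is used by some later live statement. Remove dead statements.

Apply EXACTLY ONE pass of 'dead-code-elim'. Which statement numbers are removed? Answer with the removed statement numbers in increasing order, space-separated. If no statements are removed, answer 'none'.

Answer: 3 5 6 7 8

Derivation:
Backward liveness scan:
Stmt 1 'v = 8': KEEP (v is live); live-in = []
Stmt 2 'u = v + 2': KEEP (u is live); live-in = ['v']
Stmt 3 'a = v': DEAD (a not in live set ['u'])
Stmt 4 'x = u': KEEP (x is live); live-in = ['u']
Stmt 5 'z = 9 * 2': DEAD (z not in live set ['x'])
Stmt 6 't = 9': DEAD (t not in live set ['x'])
Stmt 7 'b = x * 1': DEAD (b not in live set ['x'])
Stmt 8 'c = 9 - 0': DEAD (c not in live set ['x'])
Stmt 9 'return x': KEEP (return); live-in = ['x']
Removed statement numbers: [3, 5, 6, 7, 8]
Surviving IR:
  v = 8
  u = v + 2
  x = u
  return x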